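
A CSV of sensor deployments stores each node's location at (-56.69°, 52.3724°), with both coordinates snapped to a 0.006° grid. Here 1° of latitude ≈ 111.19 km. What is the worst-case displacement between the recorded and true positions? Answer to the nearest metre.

With a 0.006° grid the true value lies within half a step, ±0.006°/2 = ±0.003°, of the stored one.
North–south component: 0.003° × 111190 = 333.57 m.
E–W at 56.69°: 0.003° × 111190 × cos 56.69° = 0.003 × 111190 × 0.5492 ≈ 183.186 m.
The two errors are perpendicular, so the maximum displacement is √(333.57² + 183.186²) ≈ 380.56 m.

381 metres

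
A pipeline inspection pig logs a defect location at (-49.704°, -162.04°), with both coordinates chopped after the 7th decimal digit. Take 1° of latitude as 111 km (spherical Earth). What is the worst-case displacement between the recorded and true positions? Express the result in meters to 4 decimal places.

0.0132 meters

Truncating at 7 decimal places can drop up to a full unit in the last place, so each coordinate may be off by as much as 1e-07°.
N–S: 1e-07° × 111000 m/° = 0.0111 m.
East–west component at 49.704°: 1e-07° × 111000 × cos 49.704° ≈ 1e-07 × 71787.8 ≈ 0.00717878 m.
Combining orthogonally: (0.0111² + 0.00717878²)^½ ≈ 0.0132191 m.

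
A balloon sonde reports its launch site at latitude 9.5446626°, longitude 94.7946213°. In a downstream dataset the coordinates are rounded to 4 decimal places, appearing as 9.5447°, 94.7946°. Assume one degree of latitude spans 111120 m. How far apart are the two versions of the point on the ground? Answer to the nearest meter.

The latitude changed by -0.0000374° and the longitude by +0.0000213°.
N–S: -0.0000374° × 111120 m/° = -4.15589 m.
East–west at this latitude: 0.0000213° × 111120 × cos 9.5447° ≈ 0.0000213 × 109582 = 2.33409 m.
Distance: √(4.15589² + 2.33409²) ≈ 4.76649 m.

5 meters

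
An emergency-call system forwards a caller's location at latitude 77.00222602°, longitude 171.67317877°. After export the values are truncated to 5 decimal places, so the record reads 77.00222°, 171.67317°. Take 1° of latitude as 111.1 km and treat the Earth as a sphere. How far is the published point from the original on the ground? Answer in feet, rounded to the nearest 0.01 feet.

2.31 feet

The latitude changed by +0.00000602° and the longitude by +0.00000877°.
N–S: 0.00000602° × 111100 m/° = 0.668822 m.
E–W at 77.0022°: 0.00000877° × 111100 × cos 77.0022° = 0.00000877 × 111100 × 0.2249 ≈ 0.219144 m.
Hypotenuse of the two orthogonal shifts: √(0.668822² + 0.219144²) = 0.703809 m.
Converting: 0.703809 m × 3.2808 ft/m ≈ 2.3091 ft.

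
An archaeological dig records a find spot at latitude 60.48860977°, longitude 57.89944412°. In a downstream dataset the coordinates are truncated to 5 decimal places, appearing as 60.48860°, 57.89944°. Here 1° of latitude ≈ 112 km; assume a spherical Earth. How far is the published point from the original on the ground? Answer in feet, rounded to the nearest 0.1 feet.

3.7 feet

The latitude changed by +0.00000977° and the longitude by +0.00000412°.
N–S: 0.00000977° × 112000 m/° = 1.09424 m.
East–west at this latitude: 0.00000412° × 112000 × cos 60.4886° ≈ 0.00000412 × 55170.8 = 0.227304 m.
Distance: √(1.09424² + 0.227304²) ≈ 1.1176 m.
Converting: 1.1176 m × 3.2808 ft/m ≈ 3.6667 ft.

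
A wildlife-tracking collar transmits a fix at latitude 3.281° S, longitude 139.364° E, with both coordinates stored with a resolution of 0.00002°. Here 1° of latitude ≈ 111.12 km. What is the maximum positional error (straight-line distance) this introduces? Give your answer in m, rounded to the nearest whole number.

2 m

With a 0.00002° grid the true value lies within half a step, ±0.00002°/2 = ±1e-05°, of the stored one.
Latitude error → 1e-05 × 111120 = 1.1112 m along the meridian.
E–W at 3.281°: 1e-05° × 111120 × cos 3.281° = 1e-05 × 111120 × 0.9984 ≈ 1.10938 m.
Combining orthogonally: (1.1112² + 1.10938²)^½ ≈ 1.57019 m.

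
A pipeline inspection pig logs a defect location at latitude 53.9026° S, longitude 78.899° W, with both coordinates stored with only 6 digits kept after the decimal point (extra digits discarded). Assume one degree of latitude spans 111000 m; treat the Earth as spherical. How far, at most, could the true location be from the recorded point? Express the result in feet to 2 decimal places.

0.42 feet

Truncating at 6 decimal places can drop up to a full unit in the last place, so each coordinate may be off by as much as 1e-06°.
North–south component: 1e-06° × 111000 = 0.111 m.
E–W at 53.9026°: 1e-06° × 111000 × cos 53.9026° = 1e-06 × 111000 × 0.5892 ≈ 0.0653967 m.
Combining orthogonally: (0.111² + 0.0653967²)^½ ≈ 0.128832 m.
Converting: 0.128832 m × 3.2808 ft/m ≈ 0.42268 ft.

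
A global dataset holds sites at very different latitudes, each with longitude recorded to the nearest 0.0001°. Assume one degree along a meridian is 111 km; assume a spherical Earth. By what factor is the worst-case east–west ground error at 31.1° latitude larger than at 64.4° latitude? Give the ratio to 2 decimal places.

1.98

Rounding to 4 decimal places leaves the longitude within ±5e-05° of the true value.
At 31.1°: 5e-05° × 111000 × cos 31.1° = 5e-05 × 111000 × 0.8563 ≈ 4.7523 m.
Error at 64.4° = 5e-05° × 111000 × cos 64.4° ≈ 5.55 × 0.4321 = 2.3981 m.
The ratio reduces to cos 31.1° / cos 64.4° = 0.8563/0.4321 ≈ 1.9817.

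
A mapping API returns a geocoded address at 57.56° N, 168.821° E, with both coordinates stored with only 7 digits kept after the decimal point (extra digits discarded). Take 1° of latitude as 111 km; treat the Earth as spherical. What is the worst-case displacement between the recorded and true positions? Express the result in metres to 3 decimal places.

Truncating at 7 decimal places can drop up to a full unit in the last place, so each coordinate may be off by as much as 1e-07°.
North–south component: 1e-07° × 111000 = 0.0111 m.
Longitude error → 1e-07 × 111000 × cos 57.56° = 1e-07 × 111000 × 0.5364 ≈ 0.00595422 m.
The two errors are perpendicular, so the maximum displacement is √(0.0111² + 0.00595422²) ≈ 0.0125961 m.

0.013 metres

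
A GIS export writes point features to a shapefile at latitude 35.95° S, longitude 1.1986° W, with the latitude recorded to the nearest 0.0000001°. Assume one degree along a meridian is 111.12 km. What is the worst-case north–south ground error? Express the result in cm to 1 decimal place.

Rounding to 7 decimal places leaves the latitude within ±5e-08° of the true value.
So the N–S error is at most 5e-08 × 111120 = 0.005556 m.
That is 0.005556 m = 0.5556 cm.

0.6 cm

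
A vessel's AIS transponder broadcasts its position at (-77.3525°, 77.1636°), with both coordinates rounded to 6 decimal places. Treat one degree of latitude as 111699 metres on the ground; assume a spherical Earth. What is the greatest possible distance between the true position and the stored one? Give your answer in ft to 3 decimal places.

Rounding to 6 decimal places leaves each coordinate within ±5e-07° of the true value.
North–south component: 5e-07° × 111699 = 0.0558495 m.
E–W at 77.3525°: 5e-07° × 111699 × cos 77.3525° = 5e-07 × 111699 × 0.2190 ≈ 0.0122284 m.
Worst case both components are at the extreme and orthogonal: √(0.0558495² + 0.0122284²) ≈ 0.0571725 m.
Converting: 0.0571725 m × 3.2808 ft/m ≈ 0.18757 ft.

0.188 ft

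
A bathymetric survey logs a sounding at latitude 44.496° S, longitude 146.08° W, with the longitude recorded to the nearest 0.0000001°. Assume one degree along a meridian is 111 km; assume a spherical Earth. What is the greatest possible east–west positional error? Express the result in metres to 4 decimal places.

0.0040 metres

Rounding to 7 decimal places leaves the longitude within ±5e-08° of the true value.
One degree of longitude at 44.496° is 111000 × cos 44.496° ≈ 111000 × 0.7133 = 79176.2 m.
Maximum E–W displacement: 5e-08 × 79176.2 = 0.00395881 m.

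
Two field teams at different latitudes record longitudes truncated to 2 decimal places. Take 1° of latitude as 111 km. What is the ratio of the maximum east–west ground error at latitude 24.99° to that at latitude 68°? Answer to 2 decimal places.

Truncating at 2 decimal places can drop up to a full unit in the last place, so the longitude may be off by as much as 0.01°.
At 24.99°: 0.01° × 111000 × cos 24.99° = 0.01 × 111000 × 0.9064 ≈ 1006.1 m.
Error at 68° = 0.01° × 111000 × cos 68° ≈ 1110 × 0.3746 = 415.81 m.
The ratio reduces to cos 24.99° / cos 68° = 0.9064/0.3746 ≈ 2.4196.

2.42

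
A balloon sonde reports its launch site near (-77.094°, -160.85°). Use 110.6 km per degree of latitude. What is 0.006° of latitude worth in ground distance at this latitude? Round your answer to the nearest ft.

Along a meridian 0.006° is 0.006 × 110600 = 663.6 m.
In feet: 663.6 m ÷ 0.3048 ≈ 2177.2 ft.

2177 ft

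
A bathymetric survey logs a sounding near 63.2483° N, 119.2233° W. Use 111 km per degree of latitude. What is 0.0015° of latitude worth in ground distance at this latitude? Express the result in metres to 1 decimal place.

Along a meridian 0.0015° is 0.0015 × 111000 = 166.5 m.

166.5 metres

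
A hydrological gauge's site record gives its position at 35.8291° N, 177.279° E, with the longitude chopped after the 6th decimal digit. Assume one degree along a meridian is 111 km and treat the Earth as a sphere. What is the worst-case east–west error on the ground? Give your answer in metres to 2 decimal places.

0.09 metres

Truncating at 6 decimal places can drop up to a full unit in the last place, so the longitude may be off by as much as 1e-06°.
Parallels shrink by cos φ, so at 35.8291° a degree of longitude is 111000 × 0.8108 ≈ 89995.1 m.
East–west error: 1e-06° × 89995.1 m/° ≈ 0.0899951 m.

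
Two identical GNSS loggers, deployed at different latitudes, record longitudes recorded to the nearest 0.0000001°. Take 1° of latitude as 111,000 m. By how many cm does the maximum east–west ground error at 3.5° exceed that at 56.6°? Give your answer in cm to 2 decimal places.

Rounding to 7 decimal places leaves the longitude within ±5e-08° of the true value.
At 3.5°: 5e-08° × 111000 × cos 3.5° = 5e-08 × 111000 × 0.9981 ≈ 0.0055396 m.
Error at 56.6° = 5e-08° × 111000 × cos 56.6° ≈ 0.00555 × 0.5505 = 0.0030552 m.
So the lower-latitude error exceeds the higher by 0.0055396 − 0.0030552 = 0.0024845 m.
That is 0.00248448 m = 0.24845 cm.

0.25 cm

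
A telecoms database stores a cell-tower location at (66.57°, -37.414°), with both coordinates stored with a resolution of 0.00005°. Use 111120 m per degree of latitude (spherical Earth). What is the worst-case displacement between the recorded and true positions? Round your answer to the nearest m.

With a 0.00005° grid the true value lies within half a step, ±0.00005°/2 = ±2.5e-05°, of the stored one.
Latitude error → 2.5e-05 × 111120 = 2.778 m along the meridian.
East–west component at 66.57°: 2.5e-05° × 111120 × cos 66.57° ≈ 2.5e-05 × 44184.5 ≈ 1.10461 m.
The two errors are perpendicular, so the maximum displacement is √(2.778² + 1.10461²) ≈ 2.98956 m.

3 m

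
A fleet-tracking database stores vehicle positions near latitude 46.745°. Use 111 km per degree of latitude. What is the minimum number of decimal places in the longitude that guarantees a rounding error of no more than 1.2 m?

5 decimal places

At 46.745° one degree of longitude covers 111000 × cos 46.745° ≈ 111000 × 0.6852 ≈ 76062.4 m.
N decimal places → at most half a unit in the last place, 0.5 × 10⁻ᴺ° = 76062.4/2 × 10⁻ᴺ m.
Setting 38031.2 × 10⁻ᴺ ≤ 1.2 gives 10ᴺ ≥ 3.169e+04, i.e. N ≥ 4.50.
At 4 places the error can reach 3.8 m, but 5 places keeps it to 0.38 m.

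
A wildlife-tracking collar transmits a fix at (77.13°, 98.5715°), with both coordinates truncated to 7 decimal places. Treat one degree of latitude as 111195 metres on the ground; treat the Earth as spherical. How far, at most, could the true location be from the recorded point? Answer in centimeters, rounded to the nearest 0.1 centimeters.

1.1 centimeters

Truncating at 7 decimal places can drop up to a full unit in the last place, so each coordinate may be off by as much as 1e-07°.
North–south component: 1e-07° × 111195 = 0.0111195 m.
East–west component at 77.13°: 1e-07° × 111195 × cos 77.13° ≈ 1e-07 × 24767.5 ≈ 0.00247675 m.
Combining orthogonally: (0.0111195² + 0.00247675²)^½ ≈ 0.011392 m.
That is 0.011392 m = 1.1392 cm.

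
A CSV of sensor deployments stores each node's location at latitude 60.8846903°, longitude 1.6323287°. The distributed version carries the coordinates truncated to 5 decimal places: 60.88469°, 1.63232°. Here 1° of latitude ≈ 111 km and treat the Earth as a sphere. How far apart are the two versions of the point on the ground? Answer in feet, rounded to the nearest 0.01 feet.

The latitude changed by +0.0000003° and the longitude by +0.0000087°.
N–S: 0.0000003° × 111000 m/° = 0.0333 m.
East–west at this latitude: 0.0000087° × 111000 × cos 60.8847° ≈ 0.0000087 × 54009.1 = 0.46988 m.
Distance: √(0.0333² + 0.46988²) ≈ 0.471058 m.
Converting: 0.471058 m × 3.2808 ft/m ≈ 1.5455 ft.

1.55 feet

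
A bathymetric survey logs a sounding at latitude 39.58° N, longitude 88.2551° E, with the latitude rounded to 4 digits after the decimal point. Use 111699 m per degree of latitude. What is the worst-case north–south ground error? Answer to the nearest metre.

6 metres

Rounding to 4 decimal places leaves the latitude within ±5e-05° of the true value.
Along the meridian that is 5e-05° × 111699 m/° = 5.58495 m.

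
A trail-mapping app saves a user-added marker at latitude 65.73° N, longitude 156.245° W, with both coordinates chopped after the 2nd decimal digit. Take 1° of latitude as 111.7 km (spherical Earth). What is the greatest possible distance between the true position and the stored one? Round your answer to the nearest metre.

1208 metres

Truncating at 2 decimal places can drop up to a full unit in the last place, so each coordinate may be off by as much as 0.01°.
N–S: 0.01° × 111700 m/° = 1117 m.
Longitude error → 0.01 × 111700 × cos 65.73° = 0.01 × 111700 × 0.4110 ≈ 459.128 m.
The two errors are perpendicular, so the maximum displacement is √(1117² + 459.128²) ≈ 1207.68 m.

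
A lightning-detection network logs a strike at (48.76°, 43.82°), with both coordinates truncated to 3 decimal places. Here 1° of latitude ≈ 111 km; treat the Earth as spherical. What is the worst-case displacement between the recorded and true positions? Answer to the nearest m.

Truncating at 3 decimal places can drop up to a full unit in the last place, so each coordinate may be off by as much as 0.001°.
Latitude error → 0.001 × 111000 = 111 m along the meridian.
Longitude error → 0.001 × 111000 × cos 48.76° = 0.001 × 111000 × 0.6592 ≈ 73.1728 m.
The two errors are perpendicular, so the maximum displacement is √(111² + 73.1728²) ≈ 132.948 m.

133 m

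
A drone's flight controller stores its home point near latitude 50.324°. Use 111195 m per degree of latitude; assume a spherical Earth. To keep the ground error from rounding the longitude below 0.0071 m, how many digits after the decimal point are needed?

At 50.324° one degree of longitude covers 111195 × cos 50.324° ≈ 111195 × 0.6384 ≈ 70991.9 m.
With N decimal places the half-ulp bound is 0.5·10⁻ᴺ°, or 0.5·10⁻ᴺ × 70991.9 m on the ground.
Need 0.5 × 70991.9 × 10⁻ᴺ ≤ 0.0071 → 10⁻ᴺ ≤ 2.000e-07, so N ≥ 6.70.
At 6 places the error can reach 0.0355 m, but 7 places keeps it to 0.00355 m.

7 decimal places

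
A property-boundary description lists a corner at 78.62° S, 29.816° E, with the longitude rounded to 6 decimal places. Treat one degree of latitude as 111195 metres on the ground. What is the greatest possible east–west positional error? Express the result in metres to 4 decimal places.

0.0110 metres

Rounding to 6 decimal places leaves the longitude within ±5e-07° of the true value.
At latitude 78.62° a degree of longitude spans 111195 m × cos 78.62° = 111195 × 0.1973 ≈ 21940.5 m.
So at most 5e-07° × 21940.5 ≈ 0.0109702 m east–west.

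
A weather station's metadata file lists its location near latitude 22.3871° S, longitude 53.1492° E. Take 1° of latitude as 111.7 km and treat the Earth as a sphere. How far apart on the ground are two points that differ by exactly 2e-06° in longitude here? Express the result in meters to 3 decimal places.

One degree of longitude here spans 111700 × cos 22.3871° = 111700 × 0.9246 ≈ 103281 m; 2e-06° of that is 0.206563 m.

0.207 meters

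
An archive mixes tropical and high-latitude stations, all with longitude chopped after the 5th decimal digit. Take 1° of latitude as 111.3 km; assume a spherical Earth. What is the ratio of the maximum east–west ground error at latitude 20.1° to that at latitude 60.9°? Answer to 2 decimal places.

1.93

Truncating at 5 decimal places can drop up to a full unit in the last place, so the longitude may be off by as much as 1e-05°.
At 20.1°: 1e-05° × 111300 × cos 20.1° = 1e-05 × 111300 × 0.9391 ≈ 1.0452 m.
Error at 60.9° = 1e-05° × 111300 × cos 60.9° ≈ 1.113 × 0.4863 = 0.54129 m.
Ratio: 1.0452 / 0.54129 = cos 20.1° / cos 60.9° ≈ 1.9310.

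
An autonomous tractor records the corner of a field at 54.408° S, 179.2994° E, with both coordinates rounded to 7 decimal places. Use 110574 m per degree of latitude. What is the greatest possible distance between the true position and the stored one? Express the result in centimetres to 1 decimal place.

Rounding to 7 decimal places leaves each coordinate within ±5e-08° of the true value.
N–S: 5e-08° × 110574 m/° = 0.0055287 m.
Longitude error → 5e-08 × 110574 × cos 54.408° = 5e-08 × 110574 × 0.5820 ≈ 0.00321776 m.
Worst case both components are at the extreme and orthogonal: √(0.0055287² + 0.00321776²) ≈ 0.00639691 m.
That is 0.00639691 m = 0.63969 cm.

0.6 centimetres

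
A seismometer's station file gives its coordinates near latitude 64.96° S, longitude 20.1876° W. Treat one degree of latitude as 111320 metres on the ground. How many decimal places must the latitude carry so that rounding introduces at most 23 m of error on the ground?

One degree of latitude covers 111320 m.
Rounding to N decimal places gives at most 0.5 × 10⁻ᴺ degrees of error, i.e. 0.5 × 10⁻ᴺ × 111320 m.
Need 0.5 × 111320 × 10⁻ᴺ ≤ 23 → 10⁻ᴺ ≤ 4.132e-04, so N ≥ 3.38.
At 3 places the error can reach 55.7 m, but 4 places keeps it to 5.57 m.

4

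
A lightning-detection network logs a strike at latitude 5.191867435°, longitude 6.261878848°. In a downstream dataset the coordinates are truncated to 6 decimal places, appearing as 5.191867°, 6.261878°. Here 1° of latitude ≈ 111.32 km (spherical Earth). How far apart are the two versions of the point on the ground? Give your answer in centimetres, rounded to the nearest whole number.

11 centimetres

The latitude changed by +0.000000435° and the longitude by +0.000000848°.
North–south shift: 0.000000435 × 111320 = 0.0484242 m.
East–west at this latitude: 0.000000848° × 111320 × cos 5.19187° ≈ 0.000000848 × 110863 = 0.0940121 m.
Combined displacement = (0.0484242² + 0.0940121²)^½ ≈ 0.105751 m.
That is 0.105751 m = 10.575 cm.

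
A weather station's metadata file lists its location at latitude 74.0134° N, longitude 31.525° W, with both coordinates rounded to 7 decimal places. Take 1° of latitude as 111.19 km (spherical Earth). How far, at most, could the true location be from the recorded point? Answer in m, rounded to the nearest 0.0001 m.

Rounding to 7 decimal places leaves each coordinate within ±5e-08° of the true value.
Latitude error → 5e-08 × 111190 = 0.0055595 m along the meridian.
East–west component at 74.0134°: 5e-08° × 111190 × cos 74.0134° ≈ 5e-08 × 30623.1 ≈ 0.00153116 m.
The two errors are perpendicular, so the maximum displacement is √(0.0055595² + 0.00153116²) ≈ 0.0057665 m.

0.0058 m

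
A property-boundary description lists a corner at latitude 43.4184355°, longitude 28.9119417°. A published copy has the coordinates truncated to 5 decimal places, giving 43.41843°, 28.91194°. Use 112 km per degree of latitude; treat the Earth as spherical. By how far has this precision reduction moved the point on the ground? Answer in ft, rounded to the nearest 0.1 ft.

Δlat = 43.4184355 − 43.41843 = +0.0000055°; Δlon = 28.9119417 − 28.91194 = +0.0000017°.
North–south shift: 0.0000055 × 112000 = 0.616 m.
E–W at 43.4184°: 0.0000017° × 112000 × cos 43.4184° = 0.0000017 × 112000 × 0.7264 ≈ 0.138298 m.
Distance: √(0.616² + 0.138298²) ≈ 0.631334 m.
In feet: 0.631334 m ÷ 0.3048 ≈ 2.0713 ft.

2.1 ft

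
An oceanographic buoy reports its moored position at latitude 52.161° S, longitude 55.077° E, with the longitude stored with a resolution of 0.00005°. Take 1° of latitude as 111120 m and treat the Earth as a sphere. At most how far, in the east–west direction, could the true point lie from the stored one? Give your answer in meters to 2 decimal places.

With a 0.00005° grid the true value lies within half a step, ±0.00005°/2 = ±2.5e-05°, of the stored one.
At latitude 52.161° a degree of longitude spans 111120 m × cos 52.161° = 111120 × 0.6134 ≈ 68166 m.
So at most 2.5e-05° × 68166 ≈ 1.70415 m east–west.

1.70 meters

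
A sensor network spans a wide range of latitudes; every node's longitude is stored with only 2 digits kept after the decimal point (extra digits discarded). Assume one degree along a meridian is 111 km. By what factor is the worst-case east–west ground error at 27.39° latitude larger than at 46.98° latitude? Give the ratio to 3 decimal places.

Truncating at 2 decimal places can drop up to a full unit in the last place, so the longitude may be off by as much as 0.01°.
Error at 27.39° = 0.01° × 111000 × cos 27.39° ≈ 1110 × 0.8879 = 985.56 m.
Error at 46.98° = 0.01° × 111000 × cos 46.98° ≈ 1110 × 0.6823 = 757.3 m.
Ratio: 985.56 / 757.3 = cos 27.39° / cos 46.98° ≈ 1.3014.

1.301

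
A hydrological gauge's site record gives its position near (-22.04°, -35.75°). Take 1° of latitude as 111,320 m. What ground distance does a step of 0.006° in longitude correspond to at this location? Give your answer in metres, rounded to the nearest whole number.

At 22.04° a degree of longitude is 111320 × cos 22.04° ≈ 103185 m, so 0.006° corresponds to 619.11 m.

619 metres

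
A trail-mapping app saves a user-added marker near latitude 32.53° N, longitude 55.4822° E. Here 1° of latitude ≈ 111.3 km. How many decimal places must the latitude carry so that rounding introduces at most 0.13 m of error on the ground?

One degree of latitude covers 111300 m.
With N decimal places the half-ulp bound is 0.5·10⁻ᴺ°, or 0.5·10⁻ᴺ × 111300 m on the ground.
Setting 55650 × 10⁻ᴺ ≤ 0.13 gives 10ᴺ ≥ 4.281e+05, i.e. N ≥ 5.63.
N = 5 would give 0.556 m (too coarse); N = 6 gives 0.0556 m ≤ 0.13 m.

6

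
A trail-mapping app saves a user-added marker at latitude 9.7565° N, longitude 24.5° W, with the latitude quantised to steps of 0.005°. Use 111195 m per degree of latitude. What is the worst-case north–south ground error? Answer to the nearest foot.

With a 0.005° grid the true value lies within half a step, ±0.005°/2 = ±0.0025°, of the stored one.
So the N–S error is at most 0.0025 × 111195 = 277.988 m.
In feet: 277.988 m ÷ 0.3048 ≈ 912.03 ft.

912 feet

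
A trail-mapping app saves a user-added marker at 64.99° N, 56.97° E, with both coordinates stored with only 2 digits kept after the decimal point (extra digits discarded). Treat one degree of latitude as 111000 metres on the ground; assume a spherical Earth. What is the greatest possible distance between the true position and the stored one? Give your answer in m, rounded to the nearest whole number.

Truncating at 2 decimal places can drop up to a full unit in the last place, so each coordinate may be off by as much as 0.01°.
North–south component: 0.01° × 111000 = 1110 m.
E–W at 64.99°: 0.01° × 111000 × cos 64.99° = 0.01 × 111000 × 0.4228 ≈ 469.282 m.
Worst case both components are at the extreme and orthogonal: √(1110² + 469.282²) ≈ 1205.12 m.

1205 m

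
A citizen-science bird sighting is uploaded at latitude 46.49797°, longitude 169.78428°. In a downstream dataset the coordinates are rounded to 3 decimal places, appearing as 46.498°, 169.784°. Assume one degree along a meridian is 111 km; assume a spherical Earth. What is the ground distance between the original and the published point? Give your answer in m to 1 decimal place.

21.7 m

Δlat = 46.49797 − 46.498 = -0.00003°; Δlon = 169.78428 − 169.784 = +0.00028°.
N–S: -0.00003° × 111000 m/° = -3.33 m.
East–west at this latitude: 0.00028° × 111000 × cos 46.498° ≈ 0.00028 × 76410.2 = 21.3948 m.
Hypotenuse of the two orthogonal shifts: √(3.33² + 21.3948²) = 21.6524 m.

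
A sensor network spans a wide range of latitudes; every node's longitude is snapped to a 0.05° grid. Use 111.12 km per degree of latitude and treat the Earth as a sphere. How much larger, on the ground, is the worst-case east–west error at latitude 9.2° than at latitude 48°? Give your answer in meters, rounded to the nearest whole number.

With a 0.05° grid the true value lies within half a step, ±0.05°/2 = ±0.025°, of the stored one.
At 9.2°: 0.025° × 111120 × cos 9.2° = 0.025 × 111120 × 0.9871 ≈ 2742.3 m.
At 48°: 0.025° × 111120 × cos 48° = 0.025 × 111120 × 0.6691 ≈ 1858.8 m.
So the lower-latitude error exceeds the higher by 2742.3 − 1858.8 = 883.42 m.

883 meters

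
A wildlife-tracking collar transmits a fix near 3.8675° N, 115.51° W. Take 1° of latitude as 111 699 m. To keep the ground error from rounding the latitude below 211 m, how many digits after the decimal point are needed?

3 decimal places

One degree of latitude covers 111699 m.
With N decimal places the half-ulp bound is 0.5·10⁻ᴺ°, or 0.5·10⁻ᴺ × 111699 m on the ground.
Need 0.5 × 111699 × 10⁻ᴺ ≤ 211 → 10⁻ᴺ ≤ 3.778e-03, so N ≥ 2.42.
At 2 places the error can reach 558 m, but 3 places keeps it to 55.8 m.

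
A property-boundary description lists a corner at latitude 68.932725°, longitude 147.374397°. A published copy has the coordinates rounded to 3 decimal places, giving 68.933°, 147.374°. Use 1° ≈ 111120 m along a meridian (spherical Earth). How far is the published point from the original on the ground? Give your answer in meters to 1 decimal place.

Δlat = 68.932725 − 68.933 = -0.000275°; Δlon = 147.374397 − 147.374 = +0.000397°.
N–S: -0.000275° × 111120 m/° = -30.558 m.
East–west at this latitude: 0.000397° × 111120 × cos 68.933° ≈ 0.000397 × 39943.1 = 15.8574 m.
Distance: √(30.558² + 15.8574²) ≈ 34.4274 m.

34.4 meters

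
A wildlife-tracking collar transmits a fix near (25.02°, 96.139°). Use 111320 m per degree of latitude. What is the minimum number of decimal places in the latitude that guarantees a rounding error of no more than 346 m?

3 decimal places

One degree of latitude covers 111320 m.
Rounding to N decimal places gives at most 0.5 × 10⁻ᴺ degrees of error, i.e. 0.5 × 10⁻ᴺ × 111320 m.
Setting 55660 × 10⁻ᴺ ≤ 346 gives 10ᴺ ≥ 160.9, i.e. N ≥ 2.21.
So 3 decimal places suffice (55.7 m); 2 would allow up to 557 m.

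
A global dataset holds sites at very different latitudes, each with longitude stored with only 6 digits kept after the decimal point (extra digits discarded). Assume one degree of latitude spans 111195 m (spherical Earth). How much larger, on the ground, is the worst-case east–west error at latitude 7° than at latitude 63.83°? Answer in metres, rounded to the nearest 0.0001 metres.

0.0613 metres

Truncating at 6 decimal places can drop up to a full unit in the last place, so the longitude may be off by as much as 1e-06°.
Error at 7° = 1e-06° × 111195 × cos 7° ≈ 0.11119 × 0.9925 = 0.11037 m.
Error at 63.83° = 1e-06° × 111195 × cos 63.83° ≈ 0.11119 × 0.4410 = 0.049041 m.
So the lower-latitude error exceeds the higher by 0.11037 − 0.049041 = 0.061325 m.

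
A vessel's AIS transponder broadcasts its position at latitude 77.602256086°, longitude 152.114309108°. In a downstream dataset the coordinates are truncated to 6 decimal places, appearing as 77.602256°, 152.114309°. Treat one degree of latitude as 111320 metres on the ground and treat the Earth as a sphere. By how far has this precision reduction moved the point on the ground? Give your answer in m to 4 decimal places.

0.0099 m

Δlat = 77.602256086 − 77.602256 = +0.000000086°; Δlon = 152.114309108 − 152.114309 = +0.000000108°.
North–south shift: 0.000000086 × 111320 = 0.00957352 m.
E–W at 77.6023°: 0.000000108° × 111320 × cos 77.6023° = 0.000000108 × 111320 × 0.2147 ≈ 0.00258121 m.
Distance: √(0.00957352² + 0.00258121²) ≈ 0.00991539 m.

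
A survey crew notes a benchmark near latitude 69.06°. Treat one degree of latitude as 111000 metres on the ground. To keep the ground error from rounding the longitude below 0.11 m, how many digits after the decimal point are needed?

At 69.06° one degree of longitude covers 111000 × cos 69.06° ≈ 111000 × 0.3574 ≈ 39670.3 m.
With N decimal places the half-ulp bound is 0.5·10⁻ᴺ°, or 0.5·10⁻ᴺ × 39670.3 m on the ground.
Need 0.5 × 39670.3 × 10⁻ᴺ ≤ 0.11 → 10⁻ᴺ ≤ 5.546e-06, so N ≥ 5.26.
So 6 decimal places suffice (0.0198 m); 5 would allow up to 0.198 m.

6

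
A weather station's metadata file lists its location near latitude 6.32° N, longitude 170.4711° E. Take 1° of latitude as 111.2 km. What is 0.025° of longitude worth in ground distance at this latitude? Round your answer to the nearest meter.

At 6.32° a degree of longitude is 111200 × cos 6.32° ≈ 110524 m, so 0.025° corresponds to 2763.1 m.

2763 meters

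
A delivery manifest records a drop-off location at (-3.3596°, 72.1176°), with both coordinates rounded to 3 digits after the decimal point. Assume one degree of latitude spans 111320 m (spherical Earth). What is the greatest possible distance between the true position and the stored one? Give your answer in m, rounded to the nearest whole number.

79 m

Rounding to 3 decimal places leaves each coordinate within ±0.0005° of the true value.
Latitude error → 0.0005 × 111320 = 55.66 m along the meridian.
E–W at 3.3596°: 0.0005° × 111320 × cos 3.3596° = 0.0005 × 111320 × 0.9983 ≈ 55.5643 m.
The two errors are perpendicular, so the maximum displacement is √(55.66² + 55.5643²) ≈ 78.6475 m.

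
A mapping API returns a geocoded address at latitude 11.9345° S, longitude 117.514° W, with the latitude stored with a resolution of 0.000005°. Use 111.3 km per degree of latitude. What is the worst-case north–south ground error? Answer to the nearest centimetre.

With a 0.000005° grid the true value lies within half a step, ±0.000005°/2 = ±2.5e-06°, of the stored one.
North–south distance: 2.5e-06° × 111300 m/° = 0.27825 m.
That is 0.27825 m = 27.825 cm.

28 centimetres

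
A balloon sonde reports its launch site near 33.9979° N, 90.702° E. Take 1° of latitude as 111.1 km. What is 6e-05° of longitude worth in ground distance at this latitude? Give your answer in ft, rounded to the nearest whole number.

18 ft

6e-05° of longitude at 33.9979° is 6e-05 × 111100 × cos 33.9979° ≈ 6e-05 × 92108.4 = 5.5265 m.
Converting: 5.5265 m × 3.2808 ft/m ≈ 18.132 ft.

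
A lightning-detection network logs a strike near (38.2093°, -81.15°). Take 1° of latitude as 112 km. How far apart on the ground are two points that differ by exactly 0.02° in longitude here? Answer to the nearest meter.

0.02° of longitude at 38.2093° is 0.02 × 112000 × cos 38.2093° ≈ 0.02 × 88004.7 = 1760.09 m.

1760 meters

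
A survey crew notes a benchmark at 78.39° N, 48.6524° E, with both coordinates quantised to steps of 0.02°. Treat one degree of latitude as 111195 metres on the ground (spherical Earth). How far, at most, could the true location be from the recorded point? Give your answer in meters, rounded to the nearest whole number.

With a 0.02° grid the true value lies within half a step, ±0.02°/2 = ±0.01°, of the stored one.
Latitude error → 0.01 × 111195 = 1111.95 m along the meridian.
E–W at 78.39°: 0.01° × 111195 × cos 78.39° = 0.01 × 111195 × 0.2012 ≈ 223.779 m.
Combining orthogonally: (1111.95² + 223.779²)^½ ≈ 1134.24 m.

1134 meters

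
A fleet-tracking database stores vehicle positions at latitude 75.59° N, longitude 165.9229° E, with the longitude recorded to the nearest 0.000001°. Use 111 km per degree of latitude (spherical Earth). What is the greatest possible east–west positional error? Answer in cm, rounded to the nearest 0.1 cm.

Rounding to 6 decimal places leaves the longitude within ±5e-07° of the true value.
Parallels shrink by cos φ, so at 75.59° a degree of longitude is 111000 × 0.2489 ≈ 27623.3 m.
Maximum E–W displacement: 5e-07 × 27623.3 = 0.0138117 m.
That is 0.0138117 m = 1.3812 cm.

1.4 cm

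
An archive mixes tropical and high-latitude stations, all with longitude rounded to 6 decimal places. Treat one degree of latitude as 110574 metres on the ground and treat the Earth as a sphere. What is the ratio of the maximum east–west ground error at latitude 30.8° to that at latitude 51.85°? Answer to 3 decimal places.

1.391

Rounding to 6 decimal places leaves the longitude within ±5e-07° of the true value.
At 30.8°: 5e-07° × 110574 × cos 30.8° = 5e-07 × 110574 × 0.8590 ≈ 0.047489 m.
At 51.85°: 5e-07° × 110574 × cos 51.85° = 5e-07 × 110574 × 0.6177 ≈ 0.034152 m.
Ratio: 0.047489 / 0.034152 = cos 30.8° / cos 51.85° ≈ 1.3905.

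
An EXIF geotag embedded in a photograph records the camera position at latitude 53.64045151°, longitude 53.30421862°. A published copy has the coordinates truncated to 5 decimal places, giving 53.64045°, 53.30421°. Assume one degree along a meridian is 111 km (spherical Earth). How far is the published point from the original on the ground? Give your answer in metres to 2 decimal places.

Δlat = 53.64045151 − 53.64045 = +0.00000151°; Δlon = 53.30421862 − 53.30421 = +0.00000862°.
North–south shift: 0.00000151 × 111000 = 0.16761 m.
E–W at 53.6405°: 0.00000862° × 111000 × cos 53.6405° = 0.00000862 × 111000 × 0.5929 ≈ 0.567251 m.
Combined displacement = (0.16761² + 0.567251²)^½ ≈ 0.591496 m.

0.59 metres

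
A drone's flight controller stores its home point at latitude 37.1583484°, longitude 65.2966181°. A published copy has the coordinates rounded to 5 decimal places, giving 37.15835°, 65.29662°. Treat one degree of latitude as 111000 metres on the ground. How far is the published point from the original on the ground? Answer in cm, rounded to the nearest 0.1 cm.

Δlat = 37.1583484 − 37.15835 = -0.0000016°; Δlon = 65.2966181 − 65.29662 = -0.0000019°.
North–south shift: -0.0000016 × 111000 = -0.1776 m.
East–west at this latitude: -0.0000019° × 111000 × cos 37.1583° ≈ -0.0000019 × 88463.6 = -0.168081 m.
Distance: √(0.1776² + 0.168081²) ≈ 0.244526 m.
That is 0.244526 m = 24.453 cm.

24.5 cm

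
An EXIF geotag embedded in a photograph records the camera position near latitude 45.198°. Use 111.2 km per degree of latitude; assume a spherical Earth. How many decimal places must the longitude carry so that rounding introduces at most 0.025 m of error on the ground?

7

At 45.198° one degree of longitude covers 111200 × cos 45.198° ≈ 111200 × 0.7047 ≈ 78358.1 m.
N decimal places → at most half a unit in the last place, 0.5 × 10⁻ᴺ° = 78358.1/2 × 10⁻ᴺ m.
Setting 39179 × 10⁻ᴺ ≤ 0.025 gives 10ᴺ ≥ 1.567e+06, i.e. N ≥ 6.20.
So 7 decimal places suffice (0.00392 m); 6 would allow up to 0.0392 m.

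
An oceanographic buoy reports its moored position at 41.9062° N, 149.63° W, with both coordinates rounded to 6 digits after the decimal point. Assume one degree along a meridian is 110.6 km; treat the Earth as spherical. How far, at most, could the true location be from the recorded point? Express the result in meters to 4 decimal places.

Rounding to 6 decimal places leaves each coordinate within ±5e-07° of the true value.
N–S: 5e-07° × 110600 m/° = 0.0553 m.
E–W at 41.9062°: 5e-07° × 110600 × cos 41.9062° = 5e-07 × 110600 × 0.7442 ≈ 0.0411564 m.
Combining orthogonally: (0.0553² + 0.0411564²)^½ ≈ 0.0689343 m.

0.0689 meters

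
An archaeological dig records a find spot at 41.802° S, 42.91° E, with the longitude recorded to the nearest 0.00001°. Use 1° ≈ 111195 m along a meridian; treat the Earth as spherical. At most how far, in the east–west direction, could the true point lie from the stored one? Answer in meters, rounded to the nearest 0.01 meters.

0.41 meters

Rounding to 5 decimal places leaves the longitude within ±5e-06° of the true value.
Parallels shrink by cos φ, so at 41.802° a degree of longitude is 111195 × 0.7455 ≈ 82890.6 m.
East–west error: 5e-06° × 82890.6 m/° ≈ 0.414453 m.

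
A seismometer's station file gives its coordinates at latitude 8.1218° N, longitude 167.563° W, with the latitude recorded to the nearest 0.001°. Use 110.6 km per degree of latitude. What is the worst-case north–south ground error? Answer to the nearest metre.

Rounding to 3 decimal places leaves the latitude within ±0.0005° of the true value.
Along the meridian that is 0.0005° × 110600 m/° = 55.3 m.

55 metres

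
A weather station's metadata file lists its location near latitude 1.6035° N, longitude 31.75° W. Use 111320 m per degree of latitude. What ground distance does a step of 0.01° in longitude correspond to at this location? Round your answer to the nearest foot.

One degree of longitude here spans 111320 × cos 1.6035° = 111320 × 0.9996 ≈ 111276 m; 0.01° of that is 1112.76 m.
In feet: 1112.76 m ÷ 0.3048 ≈ 3650.8 ft.

3651 feet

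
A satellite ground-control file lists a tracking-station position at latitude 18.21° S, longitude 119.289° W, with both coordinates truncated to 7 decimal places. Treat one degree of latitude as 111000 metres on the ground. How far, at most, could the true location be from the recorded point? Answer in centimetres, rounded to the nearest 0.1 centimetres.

1.5 centimetres

Truncating at 7 decimal places can drop up to a full unit in the last place, so each coordinate may be off by as much as 1e-07°.
N–S: 1e-07° × 111000 m/° = 0.0111 m.
Longitude error → 1e-07 × 111000 × cos 18.21° = 1e-07 × 111000 × 0.9499 ≈ 0.0105441 m.
Worst case both components are at the extreme and orthogonal: √(0.0111² + 0.0105441²) ≈ 0.0153097 m.
That is 0.0153097 m = 1.531 cm.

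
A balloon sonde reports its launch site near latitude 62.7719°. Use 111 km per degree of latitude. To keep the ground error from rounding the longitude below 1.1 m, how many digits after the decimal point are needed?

At 62.7719° one degree of longitude covers 111000 × cos 62.7719° ≈ 111000 × 0.4575 ≈ 50786.3 m.
Rounding to N decimal places gives at most 0.5 × 10⁻ᴺ degrees of error, i.e. 0.5 × 10⁻ᴺ × 50786.3 m.
Setting 25393.1 × 10⁻ᴺ ≤ 1.1 gives 10ᴺ ≥ 2.308e+04, i.e. N ≥ 4.36.
So 5 decimal places suffice (0.254 m); 4 would allow up to 2.54 m.

5 decimal places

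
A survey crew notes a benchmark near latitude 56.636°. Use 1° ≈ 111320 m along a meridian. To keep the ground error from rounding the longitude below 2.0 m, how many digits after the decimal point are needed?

At 56.636° one degree of longitude covers 111320 × cos 56.636° ≈ 111320 × 0.5500 ≈ 61221.1 m.
With N decimal places the half-ulp bound is 0.5·10⁻ᴺ°, or 0.5·10⁻ᴺ × 61221.1 m on the ground.
Setting 30610.6 × 10⁻ᴺ ≤ 2.0 gives 10ᴺ ≥ 1.531e+04, i.e. N ≥ 4.18.
So 5 decimal places suffice (0.306 m); 4 would allow up to 3.06 m.

5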